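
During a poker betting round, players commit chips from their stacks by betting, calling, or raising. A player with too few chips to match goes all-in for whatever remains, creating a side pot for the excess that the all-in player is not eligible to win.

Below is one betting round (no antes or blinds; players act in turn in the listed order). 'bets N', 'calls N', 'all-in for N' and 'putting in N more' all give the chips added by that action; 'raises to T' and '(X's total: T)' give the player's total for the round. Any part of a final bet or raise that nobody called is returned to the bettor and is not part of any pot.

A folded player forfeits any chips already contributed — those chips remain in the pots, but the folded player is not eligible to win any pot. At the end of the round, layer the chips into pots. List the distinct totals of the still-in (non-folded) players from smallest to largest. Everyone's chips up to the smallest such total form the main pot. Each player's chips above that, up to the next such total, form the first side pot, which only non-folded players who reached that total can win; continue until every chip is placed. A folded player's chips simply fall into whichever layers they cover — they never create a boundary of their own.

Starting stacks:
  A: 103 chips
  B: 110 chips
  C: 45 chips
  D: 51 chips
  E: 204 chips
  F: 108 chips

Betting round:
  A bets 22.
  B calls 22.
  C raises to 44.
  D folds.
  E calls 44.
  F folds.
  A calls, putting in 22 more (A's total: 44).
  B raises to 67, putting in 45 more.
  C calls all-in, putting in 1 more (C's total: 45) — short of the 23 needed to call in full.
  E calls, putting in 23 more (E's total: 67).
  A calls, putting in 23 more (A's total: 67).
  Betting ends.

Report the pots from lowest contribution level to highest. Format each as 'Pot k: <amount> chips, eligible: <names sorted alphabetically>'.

Pot 1: 180 chips, eligible: A, B, C, E
Pot 2: 66 chips, eligible: A, B, E

Derivation:
Contributions: A=67, B=67, C=45, E=67
Folded: D, F
Pot levels (distinct totals of non-folded players): 45, 67
Layer 1-45: 45 each from A, B, C, E = 45*4 = 180 chips; eligible A, B, C, E
Layer 46-67: 22 each from A, B, E = 22*3 = 66 chips; eligible A, B, E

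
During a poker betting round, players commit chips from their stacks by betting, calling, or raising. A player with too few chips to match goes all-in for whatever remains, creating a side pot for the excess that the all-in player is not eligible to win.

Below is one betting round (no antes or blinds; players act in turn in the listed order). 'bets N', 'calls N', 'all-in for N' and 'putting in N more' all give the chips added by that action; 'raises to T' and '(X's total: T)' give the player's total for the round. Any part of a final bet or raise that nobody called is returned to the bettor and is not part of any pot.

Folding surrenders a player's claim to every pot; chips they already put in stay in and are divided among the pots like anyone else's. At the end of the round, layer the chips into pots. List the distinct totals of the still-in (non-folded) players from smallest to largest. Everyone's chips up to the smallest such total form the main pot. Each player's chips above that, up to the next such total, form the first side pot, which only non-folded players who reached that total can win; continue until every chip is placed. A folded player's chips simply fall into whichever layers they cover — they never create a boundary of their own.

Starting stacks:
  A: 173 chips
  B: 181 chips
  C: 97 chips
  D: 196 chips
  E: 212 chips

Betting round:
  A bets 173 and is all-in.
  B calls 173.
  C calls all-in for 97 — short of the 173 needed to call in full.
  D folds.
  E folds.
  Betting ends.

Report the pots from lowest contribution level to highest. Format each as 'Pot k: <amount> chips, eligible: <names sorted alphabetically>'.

Pot 1: 291 chips, eligible: A, B, C
Pot 2: 152 chips, eligible: A, B

Derivation:
Contributions: A=173, B=173, C=97
Folded: D, E
Pot levels (distinct totals of non-folded players): 97, 173
Layer 1-97: 97 each from A, B, C = 97*3 = 291 chips; eligible A, B, C
Layer 98-173: 76 each from A, B = 76*2 = 152 chips; eligible A, B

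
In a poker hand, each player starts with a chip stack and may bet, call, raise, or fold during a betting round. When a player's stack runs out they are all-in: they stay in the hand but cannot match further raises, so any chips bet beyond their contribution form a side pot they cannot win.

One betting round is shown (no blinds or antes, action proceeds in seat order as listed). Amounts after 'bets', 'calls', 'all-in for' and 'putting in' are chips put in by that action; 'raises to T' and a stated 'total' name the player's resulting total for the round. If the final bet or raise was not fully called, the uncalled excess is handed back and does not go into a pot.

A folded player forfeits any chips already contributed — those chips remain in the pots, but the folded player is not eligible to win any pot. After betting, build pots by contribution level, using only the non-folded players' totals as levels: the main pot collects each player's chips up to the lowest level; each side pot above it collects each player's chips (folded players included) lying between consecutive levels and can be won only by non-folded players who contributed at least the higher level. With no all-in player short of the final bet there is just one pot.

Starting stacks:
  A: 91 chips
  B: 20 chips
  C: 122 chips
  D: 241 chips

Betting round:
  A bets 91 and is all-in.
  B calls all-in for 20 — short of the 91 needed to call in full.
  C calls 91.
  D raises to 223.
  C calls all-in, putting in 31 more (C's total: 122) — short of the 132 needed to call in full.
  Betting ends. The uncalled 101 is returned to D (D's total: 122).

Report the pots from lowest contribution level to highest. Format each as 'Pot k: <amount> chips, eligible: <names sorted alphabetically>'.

Pot 1: 80 chips, eligible: A, B, C, D
Pot 2: 213 chips, eligible: A, C, D
Pot 3: 62 chips, eligible: C, D

Derivation:
Contributions (after 101 returned to D): A=91, B=20, C=122, D=122
Pot levels (distinct totals of non-folded players): 20, 91, 122
Layer 1-20: 20 each from A, B, C, D = 20*4 = 80 chips; eligible A, B, C, D
Layer 21-91: 71 each from A, C, D = 71*3 = 213 chips; eligible A, C, D
Layer 92-122: 31 each from C, D = 31*2 = 62 chips; eligible C, D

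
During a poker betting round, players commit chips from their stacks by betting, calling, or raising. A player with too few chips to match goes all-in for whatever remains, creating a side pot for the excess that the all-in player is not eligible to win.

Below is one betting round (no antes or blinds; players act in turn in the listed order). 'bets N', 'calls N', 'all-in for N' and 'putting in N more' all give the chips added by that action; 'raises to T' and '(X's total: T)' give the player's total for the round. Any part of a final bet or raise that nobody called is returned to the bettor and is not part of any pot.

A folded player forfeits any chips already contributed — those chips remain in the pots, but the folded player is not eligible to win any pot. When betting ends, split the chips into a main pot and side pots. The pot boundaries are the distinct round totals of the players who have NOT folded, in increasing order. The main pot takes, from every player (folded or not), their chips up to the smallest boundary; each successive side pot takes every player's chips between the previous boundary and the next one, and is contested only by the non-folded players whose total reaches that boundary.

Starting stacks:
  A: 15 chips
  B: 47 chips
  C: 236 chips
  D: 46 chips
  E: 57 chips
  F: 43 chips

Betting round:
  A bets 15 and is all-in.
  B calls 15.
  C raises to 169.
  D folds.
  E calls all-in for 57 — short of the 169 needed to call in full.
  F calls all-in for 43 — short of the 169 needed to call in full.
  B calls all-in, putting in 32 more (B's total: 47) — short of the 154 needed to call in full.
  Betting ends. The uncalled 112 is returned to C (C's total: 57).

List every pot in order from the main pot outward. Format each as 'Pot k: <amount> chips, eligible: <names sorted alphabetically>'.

Contributions (after 112 returned to C): A=15, B=47, C=57, E=57, F=43
Folded: D
Pot levels (distinct totals of non-folded players): 15, 43, 47, 57
Layer 1-15: 15 each from A, B, C, E, F = 15*5 = 75 chips; eligible A, B, C, E, F
Layer 16-43: 28 each from B, C, E, F = 28*4 = 112 chips; eligible B, C, E, F
Layer 44-47: 4 each from B, C, E = 4*3 = 12 chips; eligible B, C, E
Layer 48-57: 10 each from C, E = 10*2 = 20 chips; eligible C, E

Pot 1: 75 chips, eligible: A, B, C, E, F
Pot 2: 112 chips, eligible: B, C, E, F
Pot 3: 12 chips, eligible: B, C, E
Pot 4: 20 chips, eligible: C, E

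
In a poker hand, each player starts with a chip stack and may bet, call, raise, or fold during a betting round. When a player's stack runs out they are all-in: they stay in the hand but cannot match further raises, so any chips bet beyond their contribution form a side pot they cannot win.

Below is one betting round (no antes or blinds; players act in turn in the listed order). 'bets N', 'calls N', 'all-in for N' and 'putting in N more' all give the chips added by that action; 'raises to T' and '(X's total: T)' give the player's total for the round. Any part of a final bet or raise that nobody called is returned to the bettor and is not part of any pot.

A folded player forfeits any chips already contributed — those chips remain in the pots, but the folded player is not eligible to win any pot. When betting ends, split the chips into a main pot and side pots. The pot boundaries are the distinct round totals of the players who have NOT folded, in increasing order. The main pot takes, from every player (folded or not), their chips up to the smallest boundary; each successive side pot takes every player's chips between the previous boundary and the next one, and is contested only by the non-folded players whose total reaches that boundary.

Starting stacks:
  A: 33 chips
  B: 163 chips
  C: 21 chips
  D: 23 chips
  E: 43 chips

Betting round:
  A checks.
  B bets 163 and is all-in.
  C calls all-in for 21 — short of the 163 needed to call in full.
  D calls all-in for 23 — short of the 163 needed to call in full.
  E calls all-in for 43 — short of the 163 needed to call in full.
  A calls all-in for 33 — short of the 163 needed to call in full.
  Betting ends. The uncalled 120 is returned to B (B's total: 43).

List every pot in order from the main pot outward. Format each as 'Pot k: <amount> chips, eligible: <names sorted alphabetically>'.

Pot 1: 105 chips, eligible: A, B, C, D, E
Pot 2: 8 chips, eligible: A, B, D, E
Pot 3: 30 chips, eligible: A, B, E
Pot 4: 20 chips, eligible: B, E

Derivation:
Contributions (after 120 returned to B): A=33, B=43, C=21, D=23, E=43
Pot levels (distinct totals of non-folded players): 21, 23, 33, 43
Layer 1-21: 21 each from A, B, C, D, E = 21*5 = 105 chips; eligible A, B, C, D, E
Layer 22-23: 2 each from A, B, D, E = 2*4 = 8 chips; eligible A, B, D, E
Layer 24-33: 10 each from A, B, E = 10*3 = 30 chips; eligible A, B, E
Layer 34-43: 10 each from B, E = 10*2 = 20 chips; eligible B, E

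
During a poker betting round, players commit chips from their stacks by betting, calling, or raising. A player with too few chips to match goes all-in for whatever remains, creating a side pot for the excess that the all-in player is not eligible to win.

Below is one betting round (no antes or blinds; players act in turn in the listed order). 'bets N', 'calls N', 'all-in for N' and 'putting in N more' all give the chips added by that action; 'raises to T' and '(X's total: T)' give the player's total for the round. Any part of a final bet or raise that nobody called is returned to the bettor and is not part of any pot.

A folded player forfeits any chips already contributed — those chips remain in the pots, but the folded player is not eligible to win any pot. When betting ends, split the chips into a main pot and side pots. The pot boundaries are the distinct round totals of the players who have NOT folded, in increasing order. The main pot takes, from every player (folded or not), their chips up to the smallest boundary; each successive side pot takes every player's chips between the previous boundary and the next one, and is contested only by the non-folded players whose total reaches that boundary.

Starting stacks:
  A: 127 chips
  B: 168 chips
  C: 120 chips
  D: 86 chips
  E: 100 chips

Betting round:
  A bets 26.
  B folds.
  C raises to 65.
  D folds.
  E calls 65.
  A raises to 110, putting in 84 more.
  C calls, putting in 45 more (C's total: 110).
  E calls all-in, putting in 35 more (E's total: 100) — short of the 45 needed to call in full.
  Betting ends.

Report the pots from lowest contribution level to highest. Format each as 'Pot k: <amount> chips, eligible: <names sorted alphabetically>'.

Contributions: A=110, C=110, E=100
Folded: B, D
Pot levels (distinct totals of non-folded players): 100, 110
Layer 1-100: 100 each from A, C, E = 100*3 = 300 chips; eligible A, C, E
Layer 101-110: 10 each from A, C = 10*2 = 20 chips; eligible A, C

Pot 1: 300 chips, eligible: A, C, E
Pot 2: 20 chips, eligible: A, C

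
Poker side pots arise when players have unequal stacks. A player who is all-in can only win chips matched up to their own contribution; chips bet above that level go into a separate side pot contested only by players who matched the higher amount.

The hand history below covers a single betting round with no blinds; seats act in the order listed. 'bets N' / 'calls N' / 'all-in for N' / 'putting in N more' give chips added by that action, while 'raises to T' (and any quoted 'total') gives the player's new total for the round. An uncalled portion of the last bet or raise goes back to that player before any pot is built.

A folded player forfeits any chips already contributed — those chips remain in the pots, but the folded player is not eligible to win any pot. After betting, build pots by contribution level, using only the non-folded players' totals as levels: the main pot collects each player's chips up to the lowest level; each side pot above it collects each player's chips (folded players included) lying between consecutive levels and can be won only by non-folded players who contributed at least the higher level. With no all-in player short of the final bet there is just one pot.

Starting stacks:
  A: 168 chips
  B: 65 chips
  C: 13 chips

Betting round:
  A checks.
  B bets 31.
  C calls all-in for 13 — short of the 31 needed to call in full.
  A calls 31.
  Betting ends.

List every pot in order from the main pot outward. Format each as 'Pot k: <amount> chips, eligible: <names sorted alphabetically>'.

Contributions: A=31, B=31, C=13
Pot levels (distinct totals of non-folded players): 13, 31
Layer 1-13: 13 each from A, B, C = 13*3 = 39 chips; eligible A, B, C
Layer 14-31: 18 each from A, B = 18*2 = 36 chips; eligible A, B

Pot 1: 39 chips, eligible: A, B, C
Pot 2: 36 chips, eligible: A, B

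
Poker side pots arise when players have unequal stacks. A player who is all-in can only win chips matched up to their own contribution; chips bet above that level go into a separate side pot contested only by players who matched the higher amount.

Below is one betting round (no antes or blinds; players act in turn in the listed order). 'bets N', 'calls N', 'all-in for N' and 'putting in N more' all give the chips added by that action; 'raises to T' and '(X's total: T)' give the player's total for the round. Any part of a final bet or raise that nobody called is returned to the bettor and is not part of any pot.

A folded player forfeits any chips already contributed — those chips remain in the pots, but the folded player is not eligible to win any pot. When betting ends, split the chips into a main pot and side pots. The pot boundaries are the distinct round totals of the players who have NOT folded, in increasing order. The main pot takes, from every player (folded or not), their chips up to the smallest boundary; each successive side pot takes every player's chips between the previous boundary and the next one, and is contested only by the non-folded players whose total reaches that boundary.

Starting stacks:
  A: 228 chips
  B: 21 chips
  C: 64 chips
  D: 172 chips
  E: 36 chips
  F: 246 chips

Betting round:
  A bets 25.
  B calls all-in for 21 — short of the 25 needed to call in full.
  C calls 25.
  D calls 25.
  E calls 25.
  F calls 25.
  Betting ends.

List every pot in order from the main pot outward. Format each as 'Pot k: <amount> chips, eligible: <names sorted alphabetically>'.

Contributions: A=25, B=21, C=25, D=25, E=25, F=25
Pot levels (distinct totals of non-folded players): 21, 25
Layer 1-21: 21 each from A, B, C, D, E, F = 21*6 = 126 chips; eligible A, B, C, D, E, F
Layer 22-25: 4 each from A, C, D, E, F = 4*5 = 20 chips; eligible A, C, D, E, F

Pot 1: 126 chips, eligible: A, B, C, D, E, F
Pot 2: 20 chips, eligible: A, C, D, E, F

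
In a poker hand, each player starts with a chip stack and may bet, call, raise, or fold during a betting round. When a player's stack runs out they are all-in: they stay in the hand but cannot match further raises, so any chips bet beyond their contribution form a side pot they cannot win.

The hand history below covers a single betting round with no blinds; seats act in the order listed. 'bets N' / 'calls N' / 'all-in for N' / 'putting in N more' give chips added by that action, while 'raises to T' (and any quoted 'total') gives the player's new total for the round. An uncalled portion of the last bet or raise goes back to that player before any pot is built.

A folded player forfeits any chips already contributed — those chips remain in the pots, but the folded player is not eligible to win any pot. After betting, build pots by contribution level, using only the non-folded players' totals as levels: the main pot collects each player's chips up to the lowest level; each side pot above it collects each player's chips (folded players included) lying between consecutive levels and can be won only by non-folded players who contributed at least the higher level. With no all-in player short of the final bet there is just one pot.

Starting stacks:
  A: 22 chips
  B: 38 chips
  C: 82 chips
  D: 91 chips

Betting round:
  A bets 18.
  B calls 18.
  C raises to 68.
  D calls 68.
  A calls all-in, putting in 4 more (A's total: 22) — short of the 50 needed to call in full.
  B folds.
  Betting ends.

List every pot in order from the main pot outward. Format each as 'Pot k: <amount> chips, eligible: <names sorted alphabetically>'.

Pot 1: 84 chips, eligible: A, C, D
Pot 2: 92 chips, eligible: C, D

Derivation:
Contributions: A=22, B=18, C=68, D=68
Folded: B
Pot levels (distinct totals of non-folded players): 22, 68
Layer 1-22: A 22 + B 18 + C 22 + D 22 = 84 chips; eligible A, C, D
Layer 23-68: 46 each from C, D = 46*2 = 92 chips; eligible C, D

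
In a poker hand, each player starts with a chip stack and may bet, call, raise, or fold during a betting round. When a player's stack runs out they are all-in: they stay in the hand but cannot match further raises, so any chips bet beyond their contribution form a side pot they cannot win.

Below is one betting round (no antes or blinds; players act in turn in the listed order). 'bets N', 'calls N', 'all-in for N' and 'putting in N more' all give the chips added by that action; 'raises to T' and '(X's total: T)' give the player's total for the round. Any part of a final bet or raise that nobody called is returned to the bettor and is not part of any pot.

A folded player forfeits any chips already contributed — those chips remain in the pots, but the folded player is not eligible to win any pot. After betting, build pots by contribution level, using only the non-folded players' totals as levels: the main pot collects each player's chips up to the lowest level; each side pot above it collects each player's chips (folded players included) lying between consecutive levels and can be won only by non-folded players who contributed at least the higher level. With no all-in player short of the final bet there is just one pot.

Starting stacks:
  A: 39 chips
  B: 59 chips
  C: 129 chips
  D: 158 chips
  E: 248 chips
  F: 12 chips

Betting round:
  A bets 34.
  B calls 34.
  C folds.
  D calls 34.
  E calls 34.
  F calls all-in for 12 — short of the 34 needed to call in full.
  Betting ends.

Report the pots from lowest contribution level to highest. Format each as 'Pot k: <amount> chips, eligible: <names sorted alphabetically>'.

Pot 1: 60 chips, eligible: A, B, D, E, F
Pot 2: 88 chips, eligible: A, B, D, E

Derivation:
Contributions: A=34, B=34, D=34, E=34, F=12
Folded: C
Pot levels (distinct totals of non-folded players): 12, 34
Layer 1-12: 12 each from A, B, D, E, F = 12*5 = 60 chips; eligible A, B, D, E, F
Layer 13-34: 22 each from A, B, D, E = 22*4 = 88 chips; eligible A, B, D, E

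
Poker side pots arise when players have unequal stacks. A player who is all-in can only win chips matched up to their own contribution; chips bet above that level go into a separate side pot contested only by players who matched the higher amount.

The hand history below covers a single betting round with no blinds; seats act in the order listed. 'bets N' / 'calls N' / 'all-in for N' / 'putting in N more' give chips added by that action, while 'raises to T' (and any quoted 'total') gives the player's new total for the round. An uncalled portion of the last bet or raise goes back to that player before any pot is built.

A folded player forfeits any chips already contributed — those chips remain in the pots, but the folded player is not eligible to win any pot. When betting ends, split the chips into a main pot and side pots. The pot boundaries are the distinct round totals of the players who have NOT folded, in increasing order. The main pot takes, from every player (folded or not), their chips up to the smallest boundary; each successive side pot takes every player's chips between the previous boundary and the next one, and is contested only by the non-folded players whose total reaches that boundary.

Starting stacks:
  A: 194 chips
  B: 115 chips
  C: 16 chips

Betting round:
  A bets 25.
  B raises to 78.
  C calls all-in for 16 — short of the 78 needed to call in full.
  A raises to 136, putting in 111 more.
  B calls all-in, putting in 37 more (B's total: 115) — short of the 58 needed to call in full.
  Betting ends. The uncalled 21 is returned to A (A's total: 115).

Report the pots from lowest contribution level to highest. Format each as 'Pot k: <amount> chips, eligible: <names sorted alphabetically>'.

Contributions (after 21 returned to A): A=115, B=115, C=16
Pot levels (distinct totals of non-folded players): 16, 115
Layer 1-16: 16 each from A, B, C = 16*3 = 48 chips; eligible A, B, C
Layer 17-115: 99 each from A, B = 99*2 = 198 chips; eligible A, B

Pot 1: 48 chips, eligible: A, B, C
Pot 2: 198 chips, eligible: A, B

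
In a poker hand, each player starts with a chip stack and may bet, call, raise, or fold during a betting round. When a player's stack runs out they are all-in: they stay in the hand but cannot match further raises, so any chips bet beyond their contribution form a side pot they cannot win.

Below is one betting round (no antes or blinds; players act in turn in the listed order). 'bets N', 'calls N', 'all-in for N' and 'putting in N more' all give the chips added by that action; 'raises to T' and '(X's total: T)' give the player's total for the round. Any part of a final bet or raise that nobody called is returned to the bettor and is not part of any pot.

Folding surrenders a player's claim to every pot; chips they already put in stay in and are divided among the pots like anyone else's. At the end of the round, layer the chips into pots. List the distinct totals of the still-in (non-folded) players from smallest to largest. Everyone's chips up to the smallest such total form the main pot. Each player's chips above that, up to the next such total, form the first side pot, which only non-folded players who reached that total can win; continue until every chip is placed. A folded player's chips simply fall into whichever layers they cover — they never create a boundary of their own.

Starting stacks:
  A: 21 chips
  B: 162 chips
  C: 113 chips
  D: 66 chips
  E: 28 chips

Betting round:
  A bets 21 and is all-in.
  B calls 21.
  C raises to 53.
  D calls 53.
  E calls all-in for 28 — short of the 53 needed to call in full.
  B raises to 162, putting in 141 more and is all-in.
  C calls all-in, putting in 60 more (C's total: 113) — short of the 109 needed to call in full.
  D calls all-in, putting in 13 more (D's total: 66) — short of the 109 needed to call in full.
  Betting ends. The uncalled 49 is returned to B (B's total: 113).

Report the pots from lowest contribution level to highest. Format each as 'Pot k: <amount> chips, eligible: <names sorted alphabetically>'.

Pot 1: 105 chips, eligible: A, B, C, D, E
Pot 2: 28 chips, eligible: B, C, D, E
Pot 3: 114 chips, eligible: B, C, D
Pot 4: 94 chips, eligible: B, C

Derivation:
Contributions (after 49 returned to B): A=21, B=113, C=113, D=66, E=28
Pot levels (distinct totals of non-folded players): 21, 28, 66, 113
Layer 1-21: 21 each from A, B, C, D, E = 21*5 = 105 chips; eligible A, B, C, D, E
Layer 22-28: 7 each from B, C, D, E = 7*4 = 28 chips; eligible B, C, D, E
Layer 29-66: 38 each from B, C, D = 38*3 = 114 chips; eligible B, C, D
Layer 67-113: 47 each from B, C = 47*2 = 94 chips; eligible B, C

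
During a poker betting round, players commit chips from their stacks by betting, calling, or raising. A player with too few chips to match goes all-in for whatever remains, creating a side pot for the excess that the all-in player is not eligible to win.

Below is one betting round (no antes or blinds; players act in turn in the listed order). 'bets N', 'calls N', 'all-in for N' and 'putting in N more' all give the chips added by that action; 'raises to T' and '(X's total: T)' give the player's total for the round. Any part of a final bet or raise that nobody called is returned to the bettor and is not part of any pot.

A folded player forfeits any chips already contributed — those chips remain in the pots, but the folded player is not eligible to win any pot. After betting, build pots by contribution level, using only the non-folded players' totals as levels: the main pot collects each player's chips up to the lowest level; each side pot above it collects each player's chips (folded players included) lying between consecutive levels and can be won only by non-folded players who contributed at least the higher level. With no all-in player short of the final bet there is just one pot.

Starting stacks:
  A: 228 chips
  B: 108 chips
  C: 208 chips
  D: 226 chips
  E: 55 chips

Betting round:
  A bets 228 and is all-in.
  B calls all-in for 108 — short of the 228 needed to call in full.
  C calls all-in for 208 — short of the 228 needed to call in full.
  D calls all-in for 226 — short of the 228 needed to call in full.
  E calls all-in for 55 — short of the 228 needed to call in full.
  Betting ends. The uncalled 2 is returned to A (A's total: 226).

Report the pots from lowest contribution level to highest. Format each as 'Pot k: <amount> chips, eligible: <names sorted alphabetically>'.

Contributions (after 2 returned to A): A=226, B=108, C=208, D=226, E=55
Pot levels (distinct totals of non-folded players): 55, 108, 208, 226
Layer 1-55: 55 each from A, B, C, D, E = 55*5 = 275 chips; eligible A, B, C, D, E
Layer 56-108: 53 each from A, B, C, D = 53*4 = 212 chips; eligible A, B, C, D
Layer 109-208: 100 each from A, C, D = 100*3 = 300 chips; eligible A, C, D
Layer 209-226: 18 each from A, D = 18*2 = 36 chips; eligible A, D

Pot 1: 275 chips, eligible: A, B, C, D, E
Pot 2: 212 chips, eligible: A, B, C, D
Pot 3: 300 chips, eligible: A, C, D
Pot 4: 36 chips, eligible: A, D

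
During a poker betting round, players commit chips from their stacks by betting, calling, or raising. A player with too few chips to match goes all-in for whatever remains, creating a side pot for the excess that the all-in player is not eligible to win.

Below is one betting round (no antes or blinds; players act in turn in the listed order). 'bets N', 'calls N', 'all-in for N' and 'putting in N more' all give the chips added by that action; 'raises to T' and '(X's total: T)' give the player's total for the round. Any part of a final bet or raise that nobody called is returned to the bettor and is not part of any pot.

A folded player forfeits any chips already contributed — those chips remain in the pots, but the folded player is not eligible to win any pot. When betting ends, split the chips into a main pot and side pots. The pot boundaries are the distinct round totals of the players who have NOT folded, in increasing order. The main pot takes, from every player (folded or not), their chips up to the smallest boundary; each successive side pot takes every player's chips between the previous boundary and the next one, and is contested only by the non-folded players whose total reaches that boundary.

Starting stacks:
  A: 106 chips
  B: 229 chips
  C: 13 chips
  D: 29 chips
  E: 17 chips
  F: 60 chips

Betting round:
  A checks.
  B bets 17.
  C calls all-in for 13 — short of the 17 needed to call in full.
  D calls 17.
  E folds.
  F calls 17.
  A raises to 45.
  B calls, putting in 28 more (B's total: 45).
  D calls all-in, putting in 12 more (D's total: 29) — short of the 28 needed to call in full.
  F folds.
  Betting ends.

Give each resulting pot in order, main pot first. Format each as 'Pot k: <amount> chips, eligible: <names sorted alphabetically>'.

Contributions: A=45, B=45, C=13, D=29, F=17
Folded: E, F
Pot levels (distinct totals of non-folded players): 13, 29, 45
Layer 1-13: 13 each from A, B, C, D, F = 13*5 = 65 chips; eligible A, B, C, D
Layer 14-29: A 16 + B 16 + D 16 + F 4 = 52 chips; eligible A, B, D
Layer 30-45: 16 each from A, B = 16*2 = 32 chips; eligible A, B

Pot 1: 65 chips, eligible: A, B, C, D
Pot 2: 52 chips, eligible: A, B, D
Pot 3: 32 chips, eligible: A, B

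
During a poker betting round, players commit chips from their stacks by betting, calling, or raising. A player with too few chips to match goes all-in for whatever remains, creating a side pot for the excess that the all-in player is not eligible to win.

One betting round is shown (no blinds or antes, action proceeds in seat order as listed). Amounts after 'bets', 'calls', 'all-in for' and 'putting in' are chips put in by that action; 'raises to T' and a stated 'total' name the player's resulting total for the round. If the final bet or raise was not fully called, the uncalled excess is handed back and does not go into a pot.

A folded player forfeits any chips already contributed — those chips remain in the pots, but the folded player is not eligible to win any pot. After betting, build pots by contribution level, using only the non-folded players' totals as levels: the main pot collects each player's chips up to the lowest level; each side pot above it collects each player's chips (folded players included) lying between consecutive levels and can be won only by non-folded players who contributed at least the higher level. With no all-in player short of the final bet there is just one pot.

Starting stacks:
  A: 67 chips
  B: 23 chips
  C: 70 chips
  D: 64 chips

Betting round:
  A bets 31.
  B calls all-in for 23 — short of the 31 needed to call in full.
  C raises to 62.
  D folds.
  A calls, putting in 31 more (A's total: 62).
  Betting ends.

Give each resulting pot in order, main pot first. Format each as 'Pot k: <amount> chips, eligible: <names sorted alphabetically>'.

Contributions: A=62, B=23, C=62
Folded: D
Pot levels (distinct totals of non-folded players): 23, 62
Layer 1-23: 23 each from A, B, C = 23*3 = 69 chips; eligible A, B, C
Layer 24-62: 39 each from A, C = 39*2 = 78 chips; eligible A, C

Pot 1: 69 chips, eligible: A, B, C
Pot 2: 78 chips, eligible: A, C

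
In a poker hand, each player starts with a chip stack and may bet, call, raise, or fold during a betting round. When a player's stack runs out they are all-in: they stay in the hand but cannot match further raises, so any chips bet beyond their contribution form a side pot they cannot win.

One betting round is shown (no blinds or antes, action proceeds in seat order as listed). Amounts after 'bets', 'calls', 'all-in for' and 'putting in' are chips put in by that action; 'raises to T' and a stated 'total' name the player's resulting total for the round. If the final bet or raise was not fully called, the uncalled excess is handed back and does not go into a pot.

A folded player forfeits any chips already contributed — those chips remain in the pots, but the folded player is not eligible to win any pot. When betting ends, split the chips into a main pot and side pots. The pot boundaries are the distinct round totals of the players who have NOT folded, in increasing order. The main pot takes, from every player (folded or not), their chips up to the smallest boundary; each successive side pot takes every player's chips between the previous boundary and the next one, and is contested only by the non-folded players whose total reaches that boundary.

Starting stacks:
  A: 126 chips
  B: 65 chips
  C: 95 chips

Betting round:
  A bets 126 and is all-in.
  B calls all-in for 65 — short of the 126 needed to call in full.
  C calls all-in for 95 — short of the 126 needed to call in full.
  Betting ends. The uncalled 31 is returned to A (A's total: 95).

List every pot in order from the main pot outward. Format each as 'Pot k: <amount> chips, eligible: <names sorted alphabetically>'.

Pot 1: 195 chips, eligible: A, B, C
Pot 2: 60 chips, eligible: A, C

Derivation:
Contributions (after 31 returned to A): A=95, B=65, C=95
Pot levels (distinct totals of non-folded players): 65, 95
Layer 1-65: 65 each from A, B, C = 65*3 = 195 chips; eligible A, B, C
Layer 66-95: 30 each from A, C = 30*2 = 60 chips; eligible A, C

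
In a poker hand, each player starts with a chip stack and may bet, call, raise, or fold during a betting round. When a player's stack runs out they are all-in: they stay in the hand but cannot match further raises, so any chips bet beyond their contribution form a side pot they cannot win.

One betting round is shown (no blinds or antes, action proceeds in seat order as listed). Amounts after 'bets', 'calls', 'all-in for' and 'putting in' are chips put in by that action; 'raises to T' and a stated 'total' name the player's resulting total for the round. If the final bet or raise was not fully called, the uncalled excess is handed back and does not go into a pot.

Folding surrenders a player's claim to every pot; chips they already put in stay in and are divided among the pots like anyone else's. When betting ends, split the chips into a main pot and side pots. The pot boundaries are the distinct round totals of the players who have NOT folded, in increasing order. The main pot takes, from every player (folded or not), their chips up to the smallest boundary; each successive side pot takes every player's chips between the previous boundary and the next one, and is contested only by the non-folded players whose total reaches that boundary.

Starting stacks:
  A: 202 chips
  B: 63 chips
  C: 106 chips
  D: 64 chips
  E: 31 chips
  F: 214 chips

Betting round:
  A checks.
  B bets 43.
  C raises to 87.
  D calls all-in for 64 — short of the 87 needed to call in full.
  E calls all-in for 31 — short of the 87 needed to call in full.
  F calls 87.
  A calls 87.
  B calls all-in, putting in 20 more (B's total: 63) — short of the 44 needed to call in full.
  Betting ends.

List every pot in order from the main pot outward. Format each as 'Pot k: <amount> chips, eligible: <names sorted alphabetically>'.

Pot 1: 186 chips, eligible: A, B, C, D, E, F
Pot 2: 160 chips, eligible: A, B, C, D, F
Pot 3: 4 chips, eligible: A, C, D, F
Pot 4: 69 chips, eligible: A, C, F

Derivation:
Contributions: A=87, B=63, C=87, D=64, E=31, F=87
Pot levels (distinct totals of non-folded players): 31, 63, 64, 87
Layer 1-31: 31 each from A, B, C, D, E, F = 31*6 = 186 chips; eligible A, B, C, D, E, F
Layer 32-63: 32 each from A, B, C, D, F = 32*5 = 160 chips; eligible A, B, C, D, F
Layer 64-64: 1 each from A, C, D, F = 1*4 = 4 chips; eligible A, C, D, F
Layer 65-87: 23 each from A, C, F = 23*3 = 69 chips; eligible A, C, F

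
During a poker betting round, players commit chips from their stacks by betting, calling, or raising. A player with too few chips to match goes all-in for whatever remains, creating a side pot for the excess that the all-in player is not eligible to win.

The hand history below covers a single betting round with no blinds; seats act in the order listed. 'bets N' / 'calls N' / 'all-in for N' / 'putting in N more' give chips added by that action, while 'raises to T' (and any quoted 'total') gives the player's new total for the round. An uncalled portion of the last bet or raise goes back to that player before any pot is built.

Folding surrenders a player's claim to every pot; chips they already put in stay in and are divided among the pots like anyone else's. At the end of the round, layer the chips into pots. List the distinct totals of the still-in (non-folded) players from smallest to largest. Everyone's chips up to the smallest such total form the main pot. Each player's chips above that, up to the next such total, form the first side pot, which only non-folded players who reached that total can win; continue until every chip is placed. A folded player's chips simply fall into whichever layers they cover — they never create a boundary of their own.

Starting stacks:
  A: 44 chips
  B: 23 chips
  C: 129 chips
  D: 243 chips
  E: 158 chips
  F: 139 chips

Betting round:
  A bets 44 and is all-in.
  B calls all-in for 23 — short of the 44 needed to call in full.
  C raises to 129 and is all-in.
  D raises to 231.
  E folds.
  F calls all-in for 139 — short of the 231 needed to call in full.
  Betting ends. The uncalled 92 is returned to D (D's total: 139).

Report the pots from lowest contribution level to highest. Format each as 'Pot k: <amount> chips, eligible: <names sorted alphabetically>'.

Contributions (after 92 returned to D): A=44, B=23, C=129, D=139, F=139
Folded: E
Pot levels (distinct totals of non-folded players): 23, 44, 129, 139
Layer 1-23: 23 each from A, B, C, D, F = 23*5 = 115 chips; eligible A, B, C, D, F
Layer 24-44: 21 each from A, C, D, F = 21*4 = 84 chips; eligible A, C, D, F
Layer 45-129: 85 each from C, D, F = 85*3 = 255 chips; eligible C, D, F
Layer 130-139: 10 each from D, F = 10*2 = 20 chips; eligible D, F

Pot 1: 115 chips, eligible: A, B, C, D, F
Pot 2: 84 chips, eligible: A, C, D, F
Pot 3: 255 chips, eligible: C, D, F
Pot 4: 20 chips, eligible: D, F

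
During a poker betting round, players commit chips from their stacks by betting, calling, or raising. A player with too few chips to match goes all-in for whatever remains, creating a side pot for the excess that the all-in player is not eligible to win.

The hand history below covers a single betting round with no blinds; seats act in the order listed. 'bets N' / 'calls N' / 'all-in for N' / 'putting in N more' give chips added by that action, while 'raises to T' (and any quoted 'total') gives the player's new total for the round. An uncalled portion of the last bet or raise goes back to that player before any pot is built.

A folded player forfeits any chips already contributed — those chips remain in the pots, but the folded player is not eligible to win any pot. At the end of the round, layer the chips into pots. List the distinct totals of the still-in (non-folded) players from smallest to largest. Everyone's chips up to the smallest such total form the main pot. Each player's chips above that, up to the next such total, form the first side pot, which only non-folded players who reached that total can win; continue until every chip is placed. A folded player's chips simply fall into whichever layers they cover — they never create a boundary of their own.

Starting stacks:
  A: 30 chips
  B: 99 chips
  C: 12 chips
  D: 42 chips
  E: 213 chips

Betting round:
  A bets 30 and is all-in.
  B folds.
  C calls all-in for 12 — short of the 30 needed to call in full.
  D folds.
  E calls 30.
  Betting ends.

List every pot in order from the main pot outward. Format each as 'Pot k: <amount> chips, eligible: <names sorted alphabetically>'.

Pot 1: 36 chips, eligible: A, C, E
Pot 2: 36 chips, eligible: A, E

Derivation:
Contributions: A=30, C=12, E=30
Folded: B, D
Pot levels (distinct totals of non-folded players): 12, 30
Layer 1-12: 12 each from A, C, E = 12*3 = 36 chips; eligible A, C, E
Layer 13-30: 18 each from A, E = 18*2 = 36 chips; eligible A, E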